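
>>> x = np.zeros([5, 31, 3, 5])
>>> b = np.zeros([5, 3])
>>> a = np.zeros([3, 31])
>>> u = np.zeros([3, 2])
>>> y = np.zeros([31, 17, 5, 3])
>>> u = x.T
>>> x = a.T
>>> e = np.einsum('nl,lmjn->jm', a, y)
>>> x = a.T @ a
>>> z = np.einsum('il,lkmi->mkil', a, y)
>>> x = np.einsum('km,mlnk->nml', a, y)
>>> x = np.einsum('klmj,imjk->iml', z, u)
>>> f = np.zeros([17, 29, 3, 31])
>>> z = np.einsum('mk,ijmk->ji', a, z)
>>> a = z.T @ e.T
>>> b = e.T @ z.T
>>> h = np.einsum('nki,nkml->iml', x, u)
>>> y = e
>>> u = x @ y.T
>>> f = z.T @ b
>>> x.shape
(5, 3, 17)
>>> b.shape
(17, 17)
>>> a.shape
(5, 5)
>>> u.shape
(5, 3, 5)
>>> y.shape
(5, 17)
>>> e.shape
(5, 17)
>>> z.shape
(17, 5)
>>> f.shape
(5, 17)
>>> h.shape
(17, 31, 5)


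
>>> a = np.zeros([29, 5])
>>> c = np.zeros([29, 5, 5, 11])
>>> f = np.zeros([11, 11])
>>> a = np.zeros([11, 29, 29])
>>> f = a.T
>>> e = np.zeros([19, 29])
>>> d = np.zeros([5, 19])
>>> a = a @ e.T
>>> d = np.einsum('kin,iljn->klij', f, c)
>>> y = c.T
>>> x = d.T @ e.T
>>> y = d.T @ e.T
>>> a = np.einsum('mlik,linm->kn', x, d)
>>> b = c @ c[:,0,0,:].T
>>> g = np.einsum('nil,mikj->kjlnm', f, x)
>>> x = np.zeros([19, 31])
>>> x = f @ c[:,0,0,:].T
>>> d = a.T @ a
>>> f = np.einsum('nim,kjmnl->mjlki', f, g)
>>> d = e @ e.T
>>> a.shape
(19, 29)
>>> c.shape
(29, 5, 5, 11)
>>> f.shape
(11, 19, 5, 5, 29)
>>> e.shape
(19, 29)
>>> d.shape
(19, 19)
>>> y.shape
(5, 29, 5, 19)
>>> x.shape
(29, 29, 29)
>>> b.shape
(29, 5, 5, 29)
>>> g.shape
(5, 19, 11, 29, 5)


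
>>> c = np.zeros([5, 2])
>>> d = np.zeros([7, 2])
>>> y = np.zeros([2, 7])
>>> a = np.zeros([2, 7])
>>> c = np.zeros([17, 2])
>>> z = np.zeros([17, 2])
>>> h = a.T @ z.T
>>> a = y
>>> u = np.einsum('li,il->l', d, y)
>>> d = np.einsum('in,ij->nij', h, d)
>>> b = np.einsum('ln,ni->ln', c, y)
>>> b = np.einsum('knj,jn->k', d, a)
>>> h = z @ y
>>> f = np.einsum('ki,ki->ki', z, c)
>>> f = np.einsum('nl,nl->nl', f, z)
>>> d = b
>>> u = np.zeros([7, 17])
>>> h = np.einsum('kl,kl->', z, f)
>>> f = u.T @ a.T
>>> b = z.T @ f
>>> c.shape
(17, 2)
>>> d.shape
(17,)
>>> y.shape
(2, 7)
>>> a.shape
(2, 7)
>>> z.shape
(17, 2)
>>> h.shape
()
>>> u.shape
(7, 17)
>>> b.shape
(2, 2)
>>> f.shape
(17, 2)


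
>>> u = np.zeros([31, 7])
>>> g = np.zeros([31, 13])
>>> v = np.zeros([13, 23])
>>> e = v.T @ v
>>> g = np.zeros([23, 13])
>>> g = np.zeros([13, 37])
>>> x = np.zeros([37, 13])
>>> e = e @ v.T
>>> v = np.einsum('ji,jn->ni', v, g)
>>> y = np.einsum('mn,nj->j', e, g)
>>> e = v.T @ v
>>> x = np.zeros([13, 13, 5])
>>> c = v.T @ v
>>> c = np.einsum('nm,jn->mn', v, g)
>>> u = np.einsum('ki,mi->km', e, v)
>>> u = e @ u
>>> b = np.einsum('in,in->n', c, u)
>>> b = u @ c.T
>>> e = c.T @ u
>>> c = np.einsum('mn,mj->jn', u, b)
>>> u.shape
(23, 37)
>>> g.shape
(13, 37)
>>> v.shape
(37, 23)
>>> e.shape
(37, 37)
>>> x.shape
(13, 13, 5)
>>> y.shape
(37,)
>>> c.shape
(23, 37)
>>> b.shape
(23, 23)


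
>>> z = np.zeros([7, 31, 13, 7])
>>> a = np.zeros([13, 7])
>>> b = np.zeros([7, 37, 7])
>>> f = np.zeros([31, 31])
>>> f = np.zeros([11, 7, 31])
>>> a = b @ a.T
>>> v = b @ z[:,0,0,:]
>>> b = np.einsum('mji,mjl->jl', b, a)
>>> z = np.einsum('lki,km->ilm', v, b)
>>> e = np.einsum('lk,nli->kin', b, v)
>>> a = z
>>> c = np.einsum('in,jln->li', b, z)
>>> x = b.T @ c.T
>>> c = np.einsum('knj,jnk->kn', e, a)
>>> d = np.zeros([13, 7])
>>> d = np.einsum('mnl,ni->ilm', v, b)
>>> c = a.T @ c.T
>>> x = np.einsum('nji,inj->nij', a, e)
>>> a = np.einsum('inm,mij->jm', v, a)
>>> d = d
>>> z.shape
(7, 7, 13)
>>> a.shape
(13, 7)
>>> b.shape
(37, 13)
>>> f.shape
(11, 7, 31)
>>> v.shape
(7, 37, 7)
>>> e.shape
(13, 7, 7)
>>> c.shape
(13, 7, 13)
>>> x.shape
(7, 13, 7)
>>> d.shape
(13, 7, 7)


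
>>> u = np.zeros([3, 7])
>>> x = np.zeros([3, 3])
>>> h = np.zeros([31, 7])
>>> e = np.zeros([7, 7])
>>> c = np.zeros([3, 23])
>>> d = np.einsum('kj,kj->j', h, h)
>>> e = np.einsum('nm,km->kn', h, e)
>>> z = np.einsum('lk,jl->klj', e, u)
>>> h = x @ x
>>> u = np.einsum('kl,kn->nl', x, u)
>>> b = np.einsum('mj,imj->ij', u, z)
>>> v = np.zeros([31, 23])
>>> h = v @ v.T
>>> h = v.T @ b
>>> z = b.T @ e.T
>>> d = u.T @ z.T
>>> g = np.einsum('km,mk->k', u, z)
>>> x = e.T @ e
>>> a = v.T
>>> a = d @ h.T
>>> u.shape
(7, 3)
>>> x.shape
(31, 31)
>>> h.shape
(23, 3)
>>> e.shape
(7, 31)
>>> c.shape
(3, 23)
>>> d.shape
(3, 3)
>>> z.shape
(3, 7)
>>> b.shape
(31, 3)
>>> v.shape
(31, 23)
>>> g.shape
(7,)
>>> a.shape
(3, 23)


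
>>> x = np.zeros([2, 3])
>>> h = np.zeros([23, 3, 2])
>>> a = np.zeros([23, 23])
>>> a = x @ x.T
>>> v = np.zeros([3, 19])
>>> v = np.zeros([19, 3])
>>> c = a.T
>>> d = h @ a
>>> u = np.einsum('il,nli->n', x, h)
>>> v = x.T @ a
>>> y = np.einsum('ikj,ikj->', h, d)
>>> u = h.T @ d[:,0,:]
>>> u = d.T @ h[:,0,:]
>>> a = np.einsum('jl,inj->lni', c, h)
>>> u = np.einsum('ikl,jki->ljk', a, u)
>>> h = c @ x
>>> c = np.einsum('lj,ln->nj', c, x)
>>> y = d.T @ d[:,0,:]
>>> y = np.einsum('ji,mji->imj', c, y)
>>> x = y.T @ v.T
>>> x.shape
(3, 2, 3)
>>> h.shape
(2, 3)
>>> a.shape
(2, 3, 23)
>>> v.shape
(3, 2)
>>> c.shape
(3, 2)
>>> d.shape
(23, 3, 2)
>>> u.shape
(23, 2, 3)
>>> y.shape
(2, 2, 3)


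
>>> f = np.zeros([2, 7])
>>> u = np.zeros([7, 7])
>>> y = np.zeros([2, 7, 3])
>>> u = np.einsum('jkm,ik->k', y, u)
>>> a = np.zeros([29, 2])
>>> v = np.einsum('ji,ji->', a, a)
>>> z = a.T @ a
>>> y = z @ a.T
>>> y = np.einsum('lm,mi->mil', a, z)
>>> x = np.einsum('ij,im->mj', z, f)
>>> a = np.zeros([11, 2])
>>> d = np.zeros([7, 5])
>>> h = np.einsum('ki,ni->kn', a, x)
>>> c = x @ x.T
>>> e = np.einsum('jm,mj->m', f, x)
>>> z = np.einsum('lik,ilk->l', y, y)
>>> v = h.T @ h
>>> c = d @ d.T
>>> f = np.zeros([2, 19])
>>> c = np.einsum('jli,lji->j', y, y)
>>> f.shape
(2, 19)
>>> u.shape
(7,)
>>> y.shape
(2, 2, 29)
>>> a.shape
(11, 2)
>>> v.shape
(7, 7)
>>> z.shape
(2,)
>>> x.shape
(7, 2)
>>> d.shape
(7, 5)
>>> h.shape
(11, 7)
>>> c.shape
(2,)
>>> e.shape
(7,)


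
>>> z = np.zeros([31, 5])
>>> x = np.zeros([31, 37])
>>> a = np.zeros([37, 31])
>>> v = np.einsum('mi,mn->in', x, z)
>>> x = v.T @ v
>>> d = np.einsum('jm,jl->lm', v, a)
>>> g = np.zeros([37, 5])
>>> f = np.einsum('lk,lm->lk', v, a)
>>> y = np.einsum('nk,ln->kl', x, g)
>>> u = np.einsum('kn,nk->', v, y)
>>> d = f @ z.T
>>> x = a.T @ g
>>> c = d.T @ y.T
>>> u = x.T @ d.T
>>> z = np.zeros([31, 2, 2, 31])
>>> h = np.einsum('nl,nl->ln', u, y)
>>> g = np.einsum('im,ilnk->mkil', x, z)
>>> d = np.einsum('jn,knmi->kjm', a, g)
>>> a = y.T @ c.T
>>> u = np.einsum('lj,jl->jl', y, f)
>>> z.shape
(31, 2, 2, 31)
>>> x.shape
(31, 5)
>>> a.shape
(37, 31)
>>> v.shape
(37, 5)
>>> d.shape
(5, 37, 31)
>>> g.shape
(5, 31, 31, 2)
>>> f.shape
(37, 5)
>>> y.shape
(5, 37)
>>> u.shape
(37, 5)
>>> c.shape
(31, 5)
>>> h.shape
(37, 5)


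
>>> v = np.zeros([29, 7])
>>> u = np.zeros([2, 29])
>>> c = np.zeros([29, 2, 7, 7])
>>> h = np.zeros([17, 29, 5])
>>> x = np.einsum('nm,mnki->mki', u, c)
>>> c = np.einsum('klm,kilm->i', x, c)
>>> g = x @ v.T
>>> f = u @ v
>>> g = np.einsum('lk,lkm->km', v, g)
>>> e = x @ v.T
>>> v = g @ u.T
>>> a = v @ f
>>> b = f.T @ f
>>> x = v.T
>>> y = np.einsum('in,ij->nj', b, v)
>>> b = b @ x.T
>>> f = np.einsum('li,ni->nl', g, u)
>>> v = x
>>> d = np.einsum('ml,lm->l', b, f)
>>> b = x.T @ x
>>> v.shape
(2, 7)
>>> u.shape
(2, 29)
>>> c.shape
(2,)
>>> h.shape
(17, 29, 5)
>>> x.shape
(2, 7)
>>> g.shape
(7, 29)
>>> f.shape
(2, 7)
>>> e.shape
(29, 7, 29)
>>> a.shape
(7, 7)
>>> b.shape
(7, 7)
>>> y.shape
(7, 2)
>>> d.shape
(2,)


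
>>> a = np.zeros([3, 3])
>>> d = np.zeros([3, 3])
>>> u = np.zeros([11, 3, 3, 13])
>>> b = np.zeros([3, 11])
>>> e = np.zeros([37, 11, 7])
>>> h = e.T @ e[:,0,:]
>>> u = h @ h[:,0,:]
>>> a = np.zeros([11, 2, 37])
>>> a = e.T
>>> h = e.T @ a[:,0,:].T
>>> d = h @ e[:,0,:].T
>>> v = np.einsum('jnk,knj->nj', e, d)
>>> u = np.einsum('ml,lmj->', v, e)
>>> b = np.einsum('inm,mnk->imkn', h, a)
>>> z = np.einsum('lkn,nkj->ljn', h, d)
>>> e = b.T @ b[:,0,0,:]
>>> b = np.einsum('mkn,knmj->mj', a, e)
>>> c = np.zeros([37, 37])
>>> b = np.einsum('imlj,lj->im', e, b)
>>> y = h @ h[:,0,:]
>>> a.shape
(7, 11, 37)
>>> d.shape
(7, 11, 37)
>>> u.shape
()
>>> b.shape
(11, 37)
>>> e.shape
(11, 37, 7, 11)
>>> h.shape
(7, 11, 7)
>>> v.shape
(11, 37)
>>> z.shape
(7, 37, 7)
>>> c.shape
(37, 37)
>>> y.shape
(7, 11, 7)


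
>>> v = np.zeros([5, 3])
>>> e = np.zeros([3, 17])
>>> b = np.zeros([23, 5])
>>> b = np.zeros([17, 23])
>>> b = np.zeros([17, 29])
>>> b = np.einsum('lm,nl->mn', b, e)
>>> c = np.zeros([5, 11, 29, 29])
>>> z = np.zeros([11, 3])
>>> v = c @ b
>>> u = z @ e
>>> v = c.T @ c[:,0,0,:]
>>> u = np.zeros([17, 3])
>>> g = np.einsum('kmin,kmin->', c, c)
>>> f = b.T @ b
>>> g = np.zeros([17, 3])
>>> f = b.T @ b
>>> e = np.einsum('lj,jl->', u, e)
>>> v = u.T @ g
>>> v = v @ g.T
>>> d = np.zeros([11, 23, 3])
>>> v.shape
(3, 17)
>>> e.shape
()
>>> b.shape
(29, 3)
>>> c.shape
(5, 11, 29, 29)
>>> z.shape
(11, 3)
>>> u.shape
(17, 3)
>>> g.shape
(17, 3)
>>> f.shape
(3, 3)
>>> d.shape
(11, 23, 3)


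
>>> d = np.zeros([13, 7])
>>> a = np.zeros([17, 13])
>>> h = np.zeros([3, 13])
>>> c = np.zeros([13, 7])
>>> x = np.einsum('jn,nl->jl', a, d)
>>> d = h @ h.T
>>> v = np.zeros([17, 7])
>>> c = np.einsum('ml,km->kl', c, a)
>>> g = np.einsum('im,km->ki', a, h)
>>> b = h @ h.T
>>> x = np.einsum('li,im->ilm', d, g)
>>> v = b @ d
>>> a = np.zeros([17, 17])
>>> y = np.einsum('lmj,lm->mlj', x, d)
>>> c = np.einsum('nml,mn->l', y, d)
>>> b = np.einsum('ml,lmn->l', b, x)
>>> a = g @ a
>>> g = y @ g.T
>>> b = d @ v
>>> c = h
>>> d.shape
(3, 3)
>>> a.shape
(3, 17)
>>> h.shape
(3, 13)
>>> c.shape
(3, 13)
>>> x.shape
(3, 3, 17)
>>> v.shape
(3, 3)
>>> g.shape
(3, 3, 3)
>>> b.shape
(3, 3)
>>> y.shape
(3, 3, 17)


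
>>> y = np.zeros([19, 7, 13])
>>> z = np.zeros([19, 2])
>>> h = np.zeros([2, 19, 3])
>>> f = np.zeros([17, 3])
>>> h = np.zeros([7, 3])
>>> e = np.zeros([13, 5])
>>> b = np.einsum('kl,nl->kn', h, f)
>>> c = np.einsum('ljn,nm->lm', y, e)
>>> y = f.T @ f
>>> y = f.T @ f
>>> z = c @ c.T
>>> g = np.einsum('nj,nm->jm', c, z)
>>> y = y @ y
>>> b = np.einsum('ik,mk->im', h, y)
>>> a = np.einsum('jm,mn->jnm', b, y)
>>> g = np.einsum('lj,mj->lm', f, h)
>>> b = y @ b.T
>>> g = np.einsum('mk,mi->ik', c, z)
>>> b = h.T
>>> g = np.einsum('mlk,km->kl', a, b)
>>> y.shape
(3, 3)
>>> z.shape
(19, 19)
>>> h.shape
(7, 3)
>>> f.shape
(17, 3)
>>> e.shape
(13, 5)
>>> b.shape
(3, 7)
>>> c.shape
(19, 5)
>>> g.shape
(3, 3)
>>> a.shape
(7, 3, 3)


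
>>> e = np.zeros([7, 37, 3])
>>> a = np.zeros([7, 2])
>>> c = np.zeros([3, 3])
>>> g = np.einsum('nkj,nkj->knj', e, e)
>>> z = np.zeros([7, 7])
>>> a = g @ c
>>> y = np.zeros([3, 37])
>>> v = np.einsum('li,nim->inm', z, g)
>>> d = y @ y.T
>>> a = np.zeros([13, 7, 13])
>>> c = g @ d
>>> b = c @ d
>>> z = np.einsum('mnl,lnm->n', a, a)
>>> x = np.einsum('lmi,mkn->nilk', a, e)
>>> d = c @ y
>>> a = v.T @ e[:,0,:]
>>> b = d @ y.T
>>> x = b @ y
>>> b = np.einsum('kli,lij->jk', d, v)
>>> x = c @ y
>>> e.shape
(7, 37, 3)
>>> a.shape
(3, 37, 3)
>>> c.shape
(37, 7, 3)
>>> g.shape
(37, 7, 3)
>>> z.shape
(7,)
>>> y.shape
(3, 37)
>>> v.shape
(7, 37, 3)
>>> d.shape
(37, 7, 37)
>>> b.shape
(3, 37)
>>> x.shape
(37, 7, 37)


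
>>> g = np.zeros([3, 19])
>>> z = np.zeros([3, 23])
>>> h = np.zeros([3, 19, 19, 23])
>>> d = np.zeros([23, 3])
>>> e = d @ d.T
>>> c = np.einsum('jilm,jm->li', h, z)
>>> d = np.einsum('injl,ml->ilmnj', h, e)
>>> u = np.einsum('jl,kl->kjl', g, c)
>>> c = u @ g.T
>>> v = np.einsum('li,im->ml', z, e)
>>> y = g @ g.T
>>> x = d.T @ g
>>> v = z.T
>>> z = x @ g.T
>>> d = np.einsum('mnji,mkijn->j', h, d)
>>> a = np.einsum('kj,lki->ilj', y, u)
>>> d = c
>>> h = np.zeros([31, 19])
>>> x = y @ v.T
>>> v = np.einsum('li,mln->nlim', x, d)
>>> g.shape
(3, 19)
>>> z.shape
(19, 19, 23, 23, 3)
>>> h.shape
(31, 19)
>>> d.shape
(19, 3, 3)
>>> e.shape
(23, 23)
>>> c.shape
(19, 3, 3)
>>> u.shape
(19, 3, 19)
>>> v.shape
(3, 3, 23, 19)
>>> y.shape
(3, 3)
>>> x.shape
(3, 23)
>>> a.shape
(19, 19, 3)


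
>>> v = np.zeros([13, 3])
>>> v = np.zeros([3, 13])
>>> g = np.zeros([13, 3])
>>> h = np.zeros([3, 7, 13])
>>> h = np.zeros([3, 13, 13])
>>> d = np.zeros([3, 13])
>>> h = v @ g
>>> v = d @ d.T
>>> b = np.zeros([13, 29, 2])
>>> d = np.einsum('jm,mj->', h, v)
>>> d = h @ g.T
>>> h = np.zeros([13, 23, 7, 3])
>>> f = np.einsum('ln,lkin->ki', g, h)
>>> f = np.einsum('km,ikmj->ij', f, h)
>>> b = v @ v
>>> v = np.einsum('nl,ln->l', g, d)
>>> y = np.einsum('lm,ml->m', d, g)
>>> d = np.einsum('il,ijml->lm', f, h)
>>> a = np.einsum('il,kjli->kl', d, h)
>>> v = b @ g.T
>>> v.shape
(3, 13)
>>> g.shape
(13, 3)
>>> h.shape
(13, 23, 7, 3)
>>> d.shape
(3, 7)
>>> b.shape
(3, 3)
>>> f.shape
(13, 3)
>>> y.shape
(13,)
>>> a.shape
(13, 7)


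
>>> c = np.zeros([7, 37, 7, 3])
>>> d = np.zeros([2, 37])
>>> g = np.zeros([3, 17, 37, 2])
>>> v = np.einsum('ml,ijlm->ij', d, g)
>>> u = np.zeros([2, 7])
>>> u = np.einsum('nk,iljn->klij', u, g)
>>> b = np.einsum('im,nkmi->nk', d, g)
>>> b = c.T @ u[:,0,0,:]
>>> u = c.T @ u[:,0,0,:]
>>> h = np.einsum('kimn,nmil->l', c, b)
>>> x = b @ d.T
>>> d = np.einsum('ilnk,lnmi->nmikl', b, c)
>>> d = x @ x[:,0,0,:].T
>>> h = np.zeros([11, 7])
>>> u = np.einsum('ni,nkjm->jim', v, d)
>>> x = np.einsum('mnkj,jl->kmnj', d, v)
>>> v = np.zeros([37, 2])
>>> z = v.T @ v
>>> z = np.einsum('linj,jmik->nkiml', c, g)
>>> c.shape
(7, 37, 7, 3)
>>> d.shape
(3, 7, 37, 3)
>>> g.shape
(3, 17, 37, 2)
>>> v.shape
(37, 2)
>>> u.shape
(37, 17, 3)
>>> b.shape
(3, 7, 37, 37)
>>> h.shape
(11, 7)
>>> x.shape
(37, 3, 7, 3)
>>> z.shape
(7, 2, 37, 17, 7)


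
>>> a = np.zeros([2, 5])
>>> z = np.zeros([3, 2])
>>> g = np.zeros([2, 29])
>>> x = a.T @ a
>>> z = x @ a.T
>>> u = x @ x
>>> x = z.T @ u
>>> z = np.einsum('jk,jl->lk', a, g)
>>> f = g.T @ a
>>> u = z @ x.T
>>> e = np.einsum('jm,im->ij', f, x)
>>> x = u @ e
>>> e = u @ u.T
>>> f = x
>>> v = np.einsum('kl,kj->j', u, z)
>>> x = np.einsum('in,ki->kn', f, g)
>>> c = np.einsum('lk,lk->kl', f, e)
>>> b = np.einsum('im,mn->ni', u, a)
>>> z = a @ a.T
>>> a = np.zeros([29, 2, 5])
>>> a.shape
(29, 2, 5)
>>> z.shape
(2, 2)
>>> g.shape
(2, 29)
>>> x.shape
(2, 29)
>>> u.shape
(29, 2)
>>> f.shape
(29, 29)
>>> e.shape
(29, 29)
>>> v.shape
(5,)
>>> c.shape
(29, 29)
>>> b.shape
(5, 29)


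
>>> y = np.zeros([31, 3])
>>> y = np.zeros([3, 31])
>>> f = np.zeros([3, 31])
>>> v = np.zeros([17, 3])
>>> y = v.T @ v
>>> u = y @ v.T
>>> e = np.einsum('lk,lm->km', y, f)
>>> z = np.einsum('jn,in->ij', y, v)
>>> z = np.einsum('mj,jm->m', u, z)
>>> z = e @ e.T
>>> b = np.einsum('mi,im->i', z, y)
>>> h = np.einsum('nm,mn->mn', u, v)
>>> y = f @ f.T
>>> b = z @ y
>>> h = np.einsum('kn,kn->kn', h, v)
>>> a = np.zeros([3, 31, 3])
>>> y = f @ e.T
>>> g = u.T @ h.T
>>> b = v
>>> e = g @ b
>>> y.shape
(3, 3)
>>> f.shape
(3, 31)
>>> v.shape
(17, 3)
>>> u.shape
(3, 17)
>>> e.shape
(17, 3)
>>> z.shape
(3, 3)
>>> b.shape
(17, 3)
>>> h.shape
(17, 3)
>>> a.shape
(3, 31, 3)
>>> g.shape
(17, 17)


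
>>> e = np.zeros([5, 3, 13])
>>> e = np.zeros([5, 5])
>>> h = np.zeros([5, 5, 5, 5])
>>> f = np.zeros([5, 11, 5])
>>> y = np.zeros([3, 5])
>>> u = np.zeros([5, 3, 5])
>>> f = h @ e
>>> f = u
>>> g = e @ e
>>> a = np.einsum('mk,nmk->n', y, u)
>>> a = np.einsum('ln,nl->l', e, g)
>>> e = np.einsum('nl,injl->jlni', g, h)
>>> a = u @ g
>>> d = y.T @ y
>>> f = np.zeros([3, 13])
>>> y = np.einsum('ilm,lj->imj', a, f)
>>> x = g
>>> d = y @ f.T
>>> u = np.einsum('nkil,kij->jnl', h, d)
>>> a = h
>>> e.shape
(5, 5, 5, 5)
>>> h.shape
(5, 5, 5, 5)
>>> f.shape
(3, 13)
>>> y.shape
(5, 5, 13)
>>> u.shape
(3, 5, 5)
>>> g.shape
(5, 5)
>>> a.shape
(5, 5, 5, 5)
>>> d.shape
(5, 5, 3)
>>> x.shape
(5, 5)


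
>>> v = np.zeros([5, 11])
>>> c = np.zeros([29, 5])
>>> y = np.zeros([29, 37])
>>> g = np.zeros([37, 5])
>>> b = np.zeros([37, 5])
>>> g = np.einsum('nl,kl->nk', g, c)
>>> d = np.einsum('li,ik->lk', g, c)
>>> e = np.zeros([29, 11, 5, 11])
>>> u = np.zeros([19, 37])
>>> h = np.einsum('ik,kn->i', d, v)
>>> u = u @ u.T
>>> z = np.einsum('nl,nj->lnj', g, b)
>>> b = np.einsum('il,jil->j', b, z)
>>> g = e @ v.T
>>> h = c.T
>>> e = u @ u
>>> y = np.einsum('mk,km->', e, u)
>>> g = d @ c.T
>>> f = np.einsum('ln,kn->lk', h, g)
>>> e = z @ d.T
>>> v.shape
(5, 11)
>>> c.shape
(29, 5)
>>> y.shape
()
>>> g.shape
(37, 29)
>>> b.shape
(29,)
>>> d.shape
(37, 5)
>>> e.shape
(29, 37, 37)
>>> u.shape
(19, 19)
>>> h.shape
(5, 29)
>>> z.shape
(29, 37, 5)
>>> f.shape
(5, 37)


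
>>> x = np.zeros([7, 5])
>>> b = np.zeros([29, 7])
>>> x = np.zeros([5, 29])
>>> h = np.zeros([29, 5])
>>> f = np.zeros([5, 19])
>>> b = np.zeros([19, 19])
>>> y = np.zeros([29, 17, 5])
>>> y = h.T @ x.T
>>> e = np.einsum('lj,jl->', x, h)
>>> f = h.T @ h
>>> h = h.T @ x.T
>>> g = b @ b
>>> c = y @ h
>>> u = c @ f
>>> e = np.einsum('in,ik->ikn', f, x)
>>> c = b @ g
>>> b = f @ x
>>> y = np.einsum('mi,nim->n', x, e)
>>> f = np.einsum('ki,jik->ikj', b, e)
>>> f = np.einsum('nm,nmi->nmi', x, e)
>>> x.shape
(5, 29)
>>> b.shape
(5, 29)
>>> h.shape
(5, 5)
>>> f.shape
(5, 29, 5)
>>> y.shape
(5,)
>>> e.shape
(5, 29, 5)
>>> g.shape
(19, 19)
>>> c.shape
(19, 19)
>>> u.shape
(5, 5)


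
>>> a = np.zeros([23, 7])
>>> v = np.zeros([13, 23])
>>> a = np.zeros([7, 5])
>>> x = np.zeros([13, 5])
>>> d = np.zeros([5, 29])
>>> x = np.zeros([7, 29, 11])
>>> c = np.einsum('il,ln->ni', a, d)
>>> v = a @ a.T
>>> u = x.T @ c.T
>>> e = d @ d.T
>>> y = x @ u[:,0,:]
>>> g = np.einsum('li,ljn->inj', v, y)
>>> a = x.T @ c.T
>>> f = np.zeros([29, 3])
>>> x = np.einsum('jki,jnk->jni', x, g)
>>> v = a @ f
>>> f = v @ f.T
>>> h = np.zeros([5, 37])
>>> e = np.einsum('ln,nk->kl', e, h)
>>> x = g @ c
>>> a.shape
(11, 29, 29)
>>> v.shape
(11, 29, 3)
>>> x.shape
(7, 29, 7)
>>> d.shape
(5, 29)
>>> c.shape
(29, 7)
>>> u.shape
(11, 29, 29)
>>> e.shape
(37, 5)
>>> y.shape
(7, 29, 29)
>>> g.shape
(7, 29, 29)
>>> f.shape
(11, 29, 29)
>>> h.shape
(5, 37)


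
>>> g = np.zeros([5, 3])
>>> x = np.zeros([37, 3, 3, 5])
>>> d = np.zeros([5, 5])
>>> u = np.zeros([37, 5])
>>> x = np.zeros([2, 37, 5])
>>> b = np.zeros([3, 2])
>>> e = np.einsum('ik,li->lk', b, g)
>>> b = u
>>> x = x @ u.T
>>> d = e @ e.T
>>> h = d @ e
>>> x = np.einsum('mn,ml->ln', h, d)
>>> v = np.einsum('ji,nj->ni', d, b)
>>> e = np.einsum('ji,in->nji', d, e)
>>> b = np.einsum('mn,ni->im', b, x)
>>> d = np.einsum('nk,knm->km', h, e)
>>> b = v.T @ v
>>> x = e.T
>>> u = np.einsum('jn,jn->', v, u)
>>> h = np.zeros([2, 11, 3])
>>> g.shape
(5, 3)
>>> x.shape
(5, 5, 2)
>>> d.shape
(2, 5)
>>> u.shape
()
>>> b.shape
(5, 5)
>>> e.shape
(2, 5, 5)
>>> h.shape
(2, 11, 3)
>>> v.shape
(37, 5)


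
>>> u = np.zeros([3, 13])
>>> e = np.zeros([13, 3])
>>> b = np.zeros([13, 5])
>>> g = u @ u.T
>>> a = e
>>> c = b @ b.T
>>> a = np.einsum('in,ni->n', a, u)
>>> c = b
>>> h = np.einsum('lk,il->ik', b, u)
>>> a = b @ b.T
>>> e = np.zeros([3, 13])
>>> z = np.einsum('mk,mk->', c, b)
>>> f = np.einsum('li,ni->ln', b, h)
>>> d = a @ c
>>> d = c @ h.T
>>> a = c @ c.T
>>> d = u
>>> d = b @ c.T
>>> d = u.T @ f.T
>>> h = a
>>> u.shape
(3, 13)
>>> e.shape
(3, 13)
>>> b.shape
(13, 5)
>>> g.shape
(3, 3)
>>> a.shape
(13, 13)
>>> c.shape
(13, 5)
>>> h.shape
(13, 13)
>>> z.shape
()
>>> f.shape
(13, 3)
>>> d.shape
(13, 13)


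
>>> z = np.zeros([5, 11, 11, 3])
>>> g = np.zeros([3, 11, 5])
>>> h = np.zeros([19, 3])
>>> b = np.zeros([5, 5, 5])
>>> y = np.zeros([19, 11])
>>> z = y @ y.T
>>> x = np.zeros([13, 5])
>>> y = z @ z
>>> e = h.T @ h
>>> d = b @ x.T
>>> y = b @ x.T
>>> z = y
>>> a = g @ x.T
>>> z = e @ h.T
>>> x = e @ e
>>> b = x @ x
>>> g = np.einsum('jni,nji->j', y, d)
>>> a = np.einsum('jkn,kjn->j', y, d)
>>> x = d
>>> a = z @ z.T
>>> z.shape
(3, 19)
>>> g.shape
(5,)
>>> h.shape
(19, 3)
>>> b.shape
(3, 3)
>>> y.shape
(5, 5, 13)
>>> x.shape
(5, 5, 13)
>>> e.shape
(3, 3)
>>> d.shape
(5, 5, 13)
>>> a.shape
(3, 3)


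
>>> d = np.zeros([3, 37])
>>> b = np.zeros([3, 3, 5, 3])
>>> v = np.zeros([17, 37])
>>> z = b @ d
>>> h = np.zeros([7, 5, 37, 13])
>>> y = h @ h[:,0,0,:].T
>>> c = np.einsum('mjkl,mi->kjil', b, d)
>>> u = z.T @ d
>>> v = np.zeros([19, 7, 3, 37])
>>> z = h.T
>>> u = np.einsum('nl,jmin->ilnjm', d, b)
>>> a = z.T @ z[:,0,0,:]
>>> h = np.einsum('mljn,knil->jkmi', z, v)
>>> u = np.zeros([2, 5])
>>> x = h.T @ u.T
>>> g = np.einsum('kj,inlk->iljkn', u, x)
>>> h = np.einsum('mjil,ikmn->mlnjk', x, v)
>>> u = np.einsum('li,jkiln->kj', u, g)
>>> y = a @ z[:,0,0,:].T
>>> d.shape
(3, 37)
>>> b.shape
(3, 3, 5, 3)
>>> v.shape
(19, 7, 3, 37)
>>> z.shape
(13, 37, 5, 7)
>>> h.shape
(3, 2, 37, 13, 7)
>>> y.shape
(7, 5, 37, 13)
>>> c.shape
(5, 3, 37, 3)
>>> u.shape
(19, 3)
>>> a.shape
(7, 5, 37, 7)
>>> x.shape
(3, 13, 19, 2)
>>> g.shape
(3, 19, 5, 2, 13)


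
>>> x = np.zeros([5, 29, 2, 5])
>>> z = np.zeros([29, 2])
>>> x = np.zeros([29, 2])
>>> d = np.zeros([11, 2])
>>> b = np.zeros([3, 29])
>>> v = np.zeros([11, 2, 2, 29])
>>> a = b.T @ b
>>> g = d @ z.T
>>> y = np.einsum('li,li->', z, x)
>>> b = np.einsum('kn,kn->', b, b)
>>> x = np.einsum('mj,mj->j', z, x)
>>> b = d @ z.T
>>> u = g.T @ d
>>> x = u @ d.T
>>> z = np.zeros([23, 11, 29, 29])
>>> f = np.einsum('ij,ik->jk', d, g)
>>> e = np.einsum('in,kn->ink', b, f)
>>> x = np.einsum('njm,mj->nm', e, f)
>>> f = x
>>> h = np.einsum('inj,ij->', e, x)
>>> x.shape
(11, 2)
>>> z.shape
(23, 11, 29, 29)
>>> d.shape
(11, 2)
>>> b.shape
(11, 29)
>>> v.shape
(11, 2, 2, 29)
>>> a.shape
(29, 29)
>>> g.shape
(11, 29)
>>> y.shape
()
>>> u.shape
(29, 2)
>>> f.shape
(11, 2)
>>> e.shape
(11, 29, 2)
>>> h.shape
()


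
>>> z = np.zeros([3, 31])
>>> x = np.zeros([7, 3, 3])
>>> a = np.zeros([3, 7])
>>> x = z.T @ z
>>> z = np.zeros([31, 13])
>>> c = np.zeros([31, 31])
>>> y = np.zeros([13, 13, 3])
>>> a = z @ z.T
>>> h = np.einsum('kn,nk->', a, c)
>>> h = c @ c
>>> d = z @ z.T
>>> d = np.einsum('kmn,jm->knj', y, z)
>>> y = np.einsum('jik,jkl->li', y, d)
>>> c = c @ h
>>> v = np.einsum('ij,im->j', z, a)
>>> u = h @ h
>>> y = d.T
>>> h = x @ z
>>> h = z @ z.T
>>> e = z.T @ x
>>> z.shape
(31, 13)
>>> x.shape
(31, 31)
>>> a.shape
(31, 31)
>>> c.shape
(31, 31)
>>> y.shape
(31, 3, 13)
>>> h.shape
(31, 31)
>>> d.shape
(13, 3, 31)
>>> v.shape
(13,)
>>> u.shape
(31, 31)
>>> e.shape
(13, 31)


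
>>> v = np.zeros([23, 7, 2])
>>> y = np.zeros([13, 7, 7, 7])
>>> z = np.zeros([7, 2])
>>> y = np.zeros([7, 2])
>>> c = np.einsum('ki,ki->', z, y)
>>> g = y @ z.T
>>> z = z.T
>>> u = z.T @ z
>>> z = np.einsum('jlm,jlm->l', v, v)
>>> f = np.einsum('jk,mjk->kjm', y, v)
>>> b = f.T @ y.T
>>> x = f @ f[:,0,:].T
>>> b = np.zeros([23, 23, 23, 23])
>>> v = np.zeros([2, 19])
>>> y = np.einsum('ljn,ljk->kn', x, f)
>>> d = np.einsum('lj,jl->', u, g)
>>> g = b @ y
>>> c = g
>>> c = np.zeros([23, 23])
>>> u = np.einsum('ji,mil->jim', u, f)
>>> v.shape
(2, 19)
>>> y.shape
(23, 2)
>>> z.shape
(7,)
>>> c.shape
(23, 23)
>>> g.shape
(23, 23, 23, 2)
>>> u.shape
(7, 7, 2)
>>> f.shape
(2, 7, 23)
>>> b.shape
(23, 23, 23, 23)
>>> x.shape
(2, 7, 2)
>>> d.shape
()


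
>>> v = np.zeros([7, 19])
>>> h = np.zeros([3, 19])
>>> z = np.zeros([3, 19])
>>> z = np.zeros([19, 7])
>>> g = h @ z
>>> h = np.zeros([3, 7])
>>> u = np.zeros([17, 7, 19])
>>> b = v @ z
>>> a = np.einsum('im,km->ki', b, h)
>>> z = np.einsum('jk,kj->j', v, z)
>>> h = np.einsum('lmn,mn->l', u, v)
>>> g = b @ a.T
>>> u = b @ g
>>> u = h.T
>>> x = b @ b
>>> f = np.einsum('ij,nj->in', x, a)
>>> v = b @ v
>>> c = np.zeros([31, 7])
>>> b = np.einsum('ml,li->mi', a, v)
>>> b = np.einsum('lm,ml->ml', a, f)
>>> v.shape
(7, 19)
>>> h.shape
(17,)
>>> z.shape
(7,)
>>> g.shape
(7, 3)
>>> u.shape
(17,)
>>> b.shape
(7, 3)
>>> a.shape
(3, 7)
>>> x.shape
(7, 7)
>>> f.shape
(7, 3)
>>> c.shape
(31, 7)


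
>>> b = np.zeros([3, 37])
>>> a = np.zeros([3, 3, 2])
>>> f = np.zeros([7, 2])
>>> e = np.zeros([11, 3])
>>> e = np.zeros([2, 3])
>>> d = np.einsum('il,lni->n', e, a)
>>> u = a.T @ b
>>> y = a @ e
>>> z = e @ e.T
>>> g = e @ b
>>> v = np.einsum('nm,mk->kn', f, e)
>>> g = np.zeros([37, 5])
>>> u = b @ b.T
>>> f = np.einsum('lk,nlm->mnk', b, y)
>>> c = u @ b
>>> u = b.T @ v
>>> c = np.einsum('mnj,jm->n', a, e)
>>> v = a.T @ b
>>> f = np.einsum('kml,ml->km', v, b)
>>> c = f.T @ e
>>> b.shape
(3, 37)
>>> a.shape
(3, 3, 2)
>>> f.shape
(2, 3)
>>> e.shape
(2, 3)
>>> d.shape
(3,)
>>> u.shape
(37, 7)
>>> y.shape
(3, 3, 3)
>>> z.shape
(2, 2)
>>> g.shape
(37, 5)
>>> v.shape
(2, 3, 37)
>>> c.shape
(3, 3)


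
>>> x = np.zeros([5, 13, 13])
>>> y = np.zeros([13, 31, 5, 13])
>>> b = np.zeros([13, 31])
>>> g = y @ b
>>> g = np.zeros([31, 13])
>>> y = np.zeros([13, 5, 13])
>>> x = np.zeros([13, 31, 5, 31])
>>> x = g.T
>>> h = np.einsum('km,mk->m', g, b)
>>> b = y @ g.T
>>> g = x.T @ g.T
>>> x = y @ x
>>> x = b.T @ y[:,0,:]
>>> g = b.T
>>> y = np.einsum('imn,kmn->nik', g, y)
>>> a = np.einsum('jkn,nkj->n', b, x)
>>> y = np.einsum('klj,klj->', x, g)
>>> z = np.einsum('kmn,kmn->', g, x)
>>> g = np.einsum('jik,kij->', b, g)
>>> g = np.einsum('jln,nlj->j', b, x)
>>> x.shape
(31, 5, 13)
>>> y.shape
()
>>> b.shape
(13, 5, 31)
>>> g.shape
(13,)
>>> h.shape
(13,)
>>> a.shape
(31,)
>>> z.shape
()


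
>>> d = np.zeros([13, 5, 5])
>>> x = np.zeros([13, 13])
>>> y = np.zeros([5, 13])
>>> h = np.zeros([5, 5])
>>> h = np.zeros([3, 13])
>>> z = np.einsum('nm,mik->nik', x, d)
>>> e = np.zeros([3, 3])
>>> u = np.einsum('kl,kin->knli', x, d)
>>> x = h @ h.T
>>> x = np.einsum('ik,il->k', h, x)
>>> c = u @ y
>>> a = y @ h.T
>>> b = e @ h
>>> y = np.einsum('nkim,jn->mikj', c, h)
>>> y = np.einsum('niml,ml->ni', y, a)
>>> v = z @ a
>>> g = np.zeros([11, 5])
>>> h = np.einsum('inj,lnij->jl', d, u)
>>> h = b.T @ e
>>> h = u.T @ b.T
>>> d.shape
(13, 5, 5)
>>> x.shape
(13,)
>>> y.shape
(13, 13)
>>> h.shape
(5, 13, 5, 3)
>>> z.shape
(13, 5, 5)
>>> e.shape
(3, 3)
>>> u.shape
(13, 5, 13, 5)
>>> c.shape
(13, 5, 13, 13)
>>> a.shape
(5, 3)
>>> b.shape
(3, 13)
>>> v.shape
(13, 5, 3)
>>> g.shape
(11, 5)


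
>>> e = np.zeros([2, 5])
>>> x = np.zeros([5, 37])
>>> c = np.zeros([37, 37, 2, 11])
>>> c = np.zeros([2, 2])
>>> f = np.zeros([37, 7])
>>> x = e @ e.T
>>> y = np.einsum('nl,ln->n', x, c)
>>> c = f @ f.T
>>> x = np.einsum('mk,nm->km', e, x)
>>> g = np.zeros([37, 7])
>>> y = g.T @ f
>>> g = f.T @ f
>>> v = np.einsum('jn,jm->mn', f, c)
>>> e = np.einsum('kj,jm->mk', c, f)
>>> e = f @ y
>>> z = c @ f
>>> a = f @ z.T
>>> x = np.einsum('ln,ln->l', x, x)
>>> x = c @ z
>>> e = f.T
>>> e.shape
(7, 37)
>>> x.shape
(37, 7)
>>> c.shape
(37, 37)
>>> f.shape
(37, 7)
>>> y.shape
(7, 7)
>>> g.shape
(7, 7)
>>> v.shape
(37, 7)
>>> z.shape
(37, 7)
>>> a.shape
(37, 37)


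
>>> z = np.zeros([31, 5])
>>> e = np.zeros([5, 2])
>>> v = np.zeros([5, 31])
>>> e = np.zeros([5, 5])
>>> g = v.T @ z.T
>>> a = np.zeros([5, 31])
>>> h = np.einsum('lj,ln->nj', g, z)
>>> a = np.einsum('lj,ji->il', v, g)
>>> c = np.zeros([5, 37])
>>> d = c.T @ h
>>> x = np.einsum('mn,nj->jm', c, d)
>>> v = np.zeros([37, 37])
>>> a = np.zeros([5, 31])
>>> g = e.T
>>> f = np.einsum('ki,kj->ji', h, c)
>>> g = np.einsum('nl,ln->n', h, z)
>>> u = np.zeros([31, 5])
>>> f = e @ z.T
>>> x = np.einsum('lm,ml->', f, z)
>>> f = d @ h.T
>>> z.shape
(31, 5)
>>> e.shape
(5, 5)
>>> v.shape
(37, 37)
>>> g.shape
(5,)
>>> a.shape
(5, 31)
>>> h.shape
(5, 31)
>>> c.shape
(5, 37)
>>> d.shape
(37, 31)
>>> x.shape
()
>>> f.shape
(37, 5)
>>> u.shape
(31, 5)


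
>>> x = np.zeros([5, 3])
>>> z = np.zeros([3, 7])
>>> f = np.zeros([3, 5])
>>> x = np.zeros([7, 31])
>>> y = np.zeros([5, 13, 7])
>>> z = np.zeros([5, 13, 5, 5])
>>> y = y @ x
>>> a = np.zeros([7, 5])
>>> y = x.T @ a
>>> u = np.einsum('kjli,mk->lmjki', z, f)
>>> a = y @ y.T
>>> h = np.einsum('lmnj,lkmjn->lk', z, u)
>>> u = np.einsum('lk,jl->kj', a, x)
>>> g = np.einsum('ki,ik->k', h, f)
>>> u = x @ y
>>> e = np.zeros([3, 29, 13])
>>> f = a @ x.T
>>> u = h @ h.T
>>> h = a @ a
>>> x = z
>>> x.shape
(5, 13, 5, 5)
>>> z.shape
(5, 13, 5, 5)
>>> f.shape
(31, 7)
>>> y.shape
(31, 5)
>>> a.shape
(31, 31)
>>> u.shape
(5, 5)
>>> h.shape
(31, 31)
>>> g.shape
(5,)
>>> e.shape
(3, 29, 13)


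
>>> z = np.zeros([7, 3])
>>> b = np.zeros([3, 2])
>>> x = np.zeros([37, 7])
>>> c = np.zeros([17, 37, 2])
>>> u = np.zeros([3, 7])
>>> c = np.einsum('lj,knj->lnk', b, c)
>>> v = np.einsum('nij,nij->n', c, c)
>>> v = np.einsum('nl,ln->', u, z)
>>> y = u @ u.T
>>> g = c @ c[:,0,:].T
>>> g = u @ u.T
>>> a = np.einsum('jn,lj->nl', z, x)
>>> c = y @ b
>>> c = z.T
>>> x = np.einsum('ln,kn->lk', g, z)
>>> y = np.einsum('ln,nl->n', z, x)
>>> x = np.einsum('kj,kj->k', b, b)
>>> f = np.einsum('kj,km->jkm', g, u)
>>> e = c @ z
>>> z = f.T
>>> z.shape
(7, 3, 3)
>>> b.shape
(3, 2)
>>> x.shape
(3,)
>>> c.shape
(3, 7)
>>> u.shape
(3, 7)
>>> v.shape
()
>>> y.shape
(3,)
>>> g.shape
(3, 3)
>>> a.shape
(3, 37)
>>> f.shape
(3, 3, 7)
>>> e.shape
(3, 3)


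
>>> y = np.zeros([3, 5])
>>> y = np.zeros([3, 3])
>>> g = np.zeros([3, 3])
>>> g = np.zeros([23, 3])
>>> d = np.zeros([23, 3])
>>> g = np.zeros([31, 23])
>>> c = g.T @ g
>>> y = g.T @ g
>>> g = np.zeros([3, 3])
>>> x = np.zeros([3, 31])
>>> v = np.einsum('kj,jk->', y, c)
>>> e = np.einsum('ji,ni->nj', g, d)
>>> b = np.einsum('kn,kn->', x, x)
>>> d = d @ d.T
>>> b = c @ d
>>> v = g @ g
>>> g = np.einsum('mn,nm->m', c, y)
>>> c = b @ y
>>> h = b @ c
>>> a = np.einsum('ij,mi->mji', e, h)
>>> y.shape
(23, 23)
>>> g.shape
(23,)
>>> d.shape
(23, 23)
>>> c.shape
(23, 23)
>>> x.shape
(3, 31)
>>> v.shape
(3, 3)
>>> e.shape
(23, 3)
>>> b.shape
(23, 23)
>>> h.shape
(23, 23)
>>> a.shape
(23, 3, 23)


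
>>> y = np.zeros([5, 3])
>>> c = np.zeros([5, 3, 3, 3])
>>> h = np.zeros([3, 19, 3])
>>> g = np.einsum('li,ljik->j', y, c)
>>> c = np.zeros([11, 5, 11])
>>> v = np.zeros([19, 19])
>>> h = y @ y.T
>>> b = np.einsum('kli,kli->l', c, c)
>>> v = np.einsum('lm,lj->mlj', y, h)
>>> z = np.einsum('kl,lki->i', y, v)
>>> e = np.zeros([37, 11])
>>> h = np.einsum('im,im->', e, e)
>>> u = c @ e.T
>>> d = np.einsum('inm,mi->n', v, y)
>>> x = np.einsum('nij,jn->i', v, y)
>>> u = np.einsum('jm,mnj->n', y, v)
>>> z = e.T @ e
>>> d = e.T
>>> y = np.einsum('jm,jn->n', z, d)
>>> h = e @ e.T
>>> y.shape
(37,)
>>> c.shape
(11, 5, 11)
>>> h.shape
(37, 37)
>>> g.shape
(3,)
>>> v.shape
(3, 5, 5)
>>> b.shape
(5,)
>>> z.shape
(11, 11)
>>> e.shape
(37, 11)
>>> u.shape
(5,)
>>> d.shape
(11, 37)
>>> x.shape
(5,)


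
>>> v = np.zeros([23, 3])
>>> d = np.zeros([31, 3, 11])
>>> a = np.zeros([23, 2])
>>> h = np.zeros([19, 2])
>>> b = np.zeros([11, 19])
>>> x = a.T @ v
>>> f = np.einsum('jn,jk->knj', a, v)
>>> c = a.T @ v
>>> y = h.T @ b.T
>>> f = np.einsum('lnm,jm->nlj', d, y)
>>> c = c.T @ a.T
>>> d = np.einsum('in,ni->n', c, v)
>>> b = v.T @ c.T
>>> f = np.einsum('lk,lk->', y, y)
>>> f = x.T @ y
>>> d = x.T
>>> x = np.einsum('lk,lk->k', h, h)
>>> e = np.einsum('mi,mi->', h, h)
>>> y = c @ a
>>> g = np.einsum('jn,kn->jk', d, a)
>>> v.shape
(23, 3)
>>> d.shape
(3, 2)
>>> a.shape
(23, 2)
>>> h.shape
(19, 2)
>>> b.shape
(3, 3)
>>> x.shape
(2,)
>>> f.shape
(3, 11)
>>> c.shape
(3, 23)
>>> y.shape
(3, 2)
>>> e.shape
()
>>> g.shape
(3, 23)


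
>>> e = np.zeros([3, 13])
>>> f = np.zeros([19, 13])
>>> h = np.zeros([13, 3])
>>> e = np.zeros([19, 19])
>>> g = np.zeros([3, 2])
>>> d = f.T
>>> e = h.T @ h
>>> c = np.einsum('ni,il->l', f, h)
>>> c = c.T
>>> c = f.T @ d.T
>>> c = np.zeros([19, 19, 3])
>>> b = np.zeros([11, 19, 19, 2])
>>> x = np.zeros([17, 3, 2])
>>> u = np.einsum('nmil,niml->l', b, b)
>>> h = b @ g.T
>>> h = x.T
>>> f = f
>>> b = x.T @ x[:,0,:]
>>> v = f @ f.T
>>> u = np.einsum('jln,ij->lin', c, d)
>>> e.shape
(3, 3)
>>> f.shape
(19, 13)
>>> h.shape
(2, 3, 17)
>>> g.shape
(3, 2)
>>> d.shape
(13, 19)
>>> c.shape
(19, 19, 3)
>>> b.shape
(2, 3, 2)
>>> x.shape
(17, 3, 2)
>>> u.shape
(19, 13, 3)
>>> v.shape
(19, 19)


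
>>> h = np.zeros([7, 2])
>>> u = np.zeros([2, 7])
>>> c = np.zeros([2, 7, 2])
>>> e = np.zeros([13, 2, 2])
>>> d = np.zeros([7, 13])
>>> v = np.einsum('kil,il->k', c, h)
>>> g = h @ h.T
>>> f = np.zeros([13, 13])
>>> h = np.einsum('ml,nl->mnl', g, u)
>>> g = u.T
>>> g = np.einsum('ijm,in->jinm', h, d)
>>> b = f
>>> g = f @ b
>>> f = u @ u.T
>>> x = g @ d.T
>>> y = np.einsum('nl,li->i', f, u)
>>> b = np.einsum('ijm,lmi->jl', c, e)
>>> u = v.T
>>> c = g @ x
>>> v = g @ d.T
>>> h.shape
(7, 2, 7)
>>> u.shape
(2,)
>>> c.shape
(13, 7)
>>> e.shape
(13, 2, 2)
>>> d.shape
(7, 13)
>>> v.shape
(13, 7)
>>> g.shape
(13, 13)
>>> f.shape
(2, 2)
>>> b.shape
(7, 13)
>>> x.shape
(13, 7)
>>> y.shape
(7,)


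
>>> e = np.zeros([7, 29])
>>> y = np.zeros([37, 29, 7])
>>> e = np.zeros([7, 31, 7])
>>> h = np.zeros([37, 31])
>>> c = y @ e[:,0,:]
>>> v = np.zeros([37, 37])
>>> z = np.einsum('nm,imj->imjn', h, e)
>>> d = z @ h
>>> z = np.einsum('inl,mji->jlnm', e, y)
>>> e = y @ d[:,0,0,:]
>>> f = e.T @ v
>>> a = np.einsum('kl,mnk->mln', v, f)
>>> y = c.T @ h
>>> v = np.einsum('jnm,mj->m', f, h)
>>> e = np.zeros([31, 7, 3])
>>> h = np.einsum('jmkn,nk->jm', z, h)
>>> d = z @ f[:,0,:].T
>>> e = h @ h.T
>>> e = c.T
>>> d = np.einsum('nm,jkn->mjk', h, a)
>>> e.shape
(7, 29, 37)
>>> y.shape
(7, 29, 31)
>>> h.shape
(29, 7)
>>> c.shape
(37, 29, 7)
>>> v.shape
(37,)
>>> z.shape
(29, 7, 31, 37)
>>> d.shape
(7, 31, 37)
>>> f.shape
(31, 29, 37)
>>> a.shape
(31, 37, 29)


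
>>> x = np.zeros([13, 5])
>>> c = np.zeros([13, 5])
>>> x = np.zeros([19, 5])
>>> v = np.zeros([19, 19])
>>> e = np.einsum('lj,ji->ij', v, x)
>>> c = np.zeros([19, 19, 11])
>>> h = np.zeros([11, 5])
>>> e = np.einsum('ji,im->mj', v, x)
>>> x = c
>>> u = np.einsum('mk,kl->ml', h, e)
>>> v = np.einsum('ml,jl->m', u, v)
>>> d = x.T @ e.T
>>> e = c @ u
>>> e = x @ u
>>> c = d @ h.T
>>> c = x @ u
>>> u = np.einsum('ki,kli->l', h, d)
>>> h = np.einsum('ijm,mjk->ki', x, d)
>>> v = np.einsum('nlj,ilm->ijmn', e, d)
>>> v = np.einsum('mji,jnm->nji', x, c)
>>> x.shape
(19, 19, 11)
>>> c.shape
(19, 19, 19)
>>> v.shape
(19, 19, 11)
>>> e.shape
(19, 19, 19)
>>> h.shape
(5, 19)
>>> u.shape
(19,)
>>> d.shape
(11, 19, 5)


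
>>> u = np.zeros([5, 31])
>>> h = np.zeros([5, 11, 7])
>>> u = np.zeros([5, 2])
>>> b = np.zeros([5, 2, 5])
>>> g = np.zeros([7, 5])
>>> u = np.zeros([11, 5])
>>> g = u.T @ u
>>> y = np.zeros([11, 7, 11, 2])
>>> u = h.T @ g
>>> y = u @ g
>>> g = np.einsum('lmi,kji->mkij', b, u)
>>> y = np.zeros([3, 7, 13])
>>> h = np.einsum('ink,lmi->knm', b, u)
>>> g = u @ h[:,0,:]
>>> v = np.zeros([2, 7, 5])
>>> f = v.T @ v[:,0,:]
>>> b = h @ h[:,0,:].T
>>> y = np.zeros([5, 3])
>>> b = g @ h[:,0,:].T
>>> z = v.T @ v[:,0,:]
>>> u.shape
(7, 11, 5)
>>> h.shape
(5, 2, 11)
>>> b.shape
(7, 11, 5)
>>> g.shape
(7, 11, 11)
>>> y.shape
(5, 3)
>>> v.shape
(2, 7, 5)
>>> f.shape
(5, 7, 5)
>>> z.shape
(5, 7, 5)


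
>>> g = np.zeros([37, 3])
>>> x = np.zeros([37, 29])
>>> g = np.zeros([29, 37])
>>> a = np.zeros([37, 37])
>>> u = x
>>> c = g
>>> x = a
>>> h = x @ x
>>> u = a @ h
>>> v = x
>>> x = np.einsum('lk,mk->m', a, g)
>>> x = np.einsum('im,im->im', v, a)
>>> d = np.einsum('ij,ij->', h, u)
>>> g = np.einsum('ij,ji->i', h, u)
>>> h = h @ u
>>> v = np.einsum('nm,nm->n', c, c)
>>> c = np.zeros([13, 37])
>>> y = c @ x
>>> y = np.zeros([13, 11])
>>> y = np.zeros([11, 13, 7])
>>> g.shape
(37,)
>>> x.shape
(37, 37)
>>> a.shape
(37, 37)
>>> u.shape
(37, 37)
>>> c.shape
(13, 37)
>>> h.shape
(37, 37)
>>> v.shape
(29,)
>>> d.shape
()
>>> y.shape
(11, 13, 7)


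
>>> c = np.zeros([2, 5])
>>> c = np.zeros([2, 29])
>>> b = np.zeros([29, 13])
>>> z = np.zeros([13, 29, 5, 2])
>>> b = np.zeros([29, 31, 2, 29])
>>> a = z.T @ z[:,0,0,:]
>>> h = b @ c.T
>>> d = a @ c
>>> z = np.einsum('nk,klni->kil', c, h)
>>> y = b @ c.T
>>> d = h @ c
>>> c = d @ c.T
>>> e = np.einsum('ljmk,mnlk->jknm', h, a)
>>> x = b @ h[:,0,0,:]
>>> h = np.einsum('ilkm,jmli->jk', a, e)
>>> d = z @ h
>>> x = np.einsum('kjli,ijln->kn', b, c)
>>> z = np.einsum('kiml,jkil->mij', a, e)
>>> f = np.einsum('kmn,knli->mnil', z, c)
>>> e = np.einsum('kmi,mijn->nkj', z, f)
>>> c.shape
(29, 31, 2, 2)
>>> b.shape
(29, 31, 2, 29)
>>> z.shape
(29, 5, 31)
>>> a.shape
(2, 5, 29, 2)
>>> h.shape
(31, 29)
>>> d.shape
(29, 2, 29)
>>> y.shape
(29, 31, 2, 2)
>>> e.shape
(2, 29, 2)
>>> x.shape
(29, 2)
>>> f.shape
(5, 31, 2, 2)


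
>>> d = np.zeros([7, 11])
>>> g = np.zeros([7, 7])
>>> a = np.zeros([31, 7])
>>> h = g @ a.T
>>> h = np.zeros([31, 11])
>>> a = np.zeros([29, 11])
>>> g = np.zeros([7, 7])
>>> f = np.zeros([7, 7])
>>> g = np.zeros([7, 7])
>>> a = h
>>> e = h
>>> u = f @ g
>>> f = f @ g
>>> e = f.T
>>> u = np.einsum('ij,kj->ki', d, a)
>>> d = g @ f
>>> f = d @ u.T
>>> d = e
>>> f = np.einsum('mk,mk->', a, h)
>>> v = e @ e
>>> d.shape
(7, 7)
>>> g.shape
(7, 7)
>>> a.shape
(31, 11)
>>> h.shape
(31, 11)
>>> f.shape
()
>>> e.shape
(7, 7)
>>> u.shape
(31, 7)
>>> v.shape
(7, 7)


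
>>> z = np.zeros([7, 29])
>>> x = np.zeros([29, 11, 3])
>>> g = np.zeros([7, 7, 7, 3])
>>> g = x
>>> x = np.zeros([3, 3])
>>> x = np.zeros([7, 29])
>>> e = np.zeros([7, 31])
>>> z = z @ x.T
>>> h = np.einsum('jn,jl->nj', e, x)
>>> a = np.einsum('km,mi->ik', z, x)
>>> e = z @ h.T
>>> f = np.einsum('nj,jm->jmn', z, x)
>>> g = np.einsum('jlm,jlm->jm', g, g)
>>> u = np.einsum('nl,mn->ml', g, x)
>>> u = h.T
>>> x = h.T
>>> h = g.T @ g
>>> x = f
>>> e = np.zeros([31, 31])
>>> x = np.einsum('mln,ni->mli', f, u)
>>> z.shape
(7, 7)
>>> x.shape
(7, 29, 31)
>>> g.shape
(29, 3)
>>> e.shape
(31, 31)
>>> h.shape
(3, 3)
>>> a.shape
(29, 7)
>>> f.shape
(7, 29, 7)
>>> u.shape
(7, 31)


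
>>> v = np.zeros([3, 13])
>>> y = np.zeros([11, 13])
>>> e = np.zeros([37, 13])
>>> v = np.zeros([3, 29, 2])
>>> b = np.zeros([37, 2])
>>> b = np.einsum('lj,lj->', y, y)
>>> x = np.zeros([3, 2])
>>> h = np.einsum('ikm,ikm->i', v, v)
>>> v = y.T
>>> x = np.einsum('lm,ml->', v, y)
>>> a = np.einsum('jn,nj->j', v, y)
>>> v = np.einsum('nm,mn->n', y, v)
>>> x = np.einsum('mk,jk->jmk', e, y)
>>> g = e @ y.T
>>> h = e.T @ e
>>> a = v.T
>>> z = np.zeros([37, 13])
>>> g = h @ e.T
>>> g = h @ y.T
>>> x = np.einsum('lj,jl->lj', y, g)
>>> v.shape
(11,)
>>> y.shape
(11, 13)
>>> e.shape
(37, 13)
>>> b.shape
()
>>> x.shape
(11, 13)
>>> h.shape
(13, 13)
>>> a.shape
(11,)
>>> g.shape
(13, 11)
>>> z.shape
(37, 13)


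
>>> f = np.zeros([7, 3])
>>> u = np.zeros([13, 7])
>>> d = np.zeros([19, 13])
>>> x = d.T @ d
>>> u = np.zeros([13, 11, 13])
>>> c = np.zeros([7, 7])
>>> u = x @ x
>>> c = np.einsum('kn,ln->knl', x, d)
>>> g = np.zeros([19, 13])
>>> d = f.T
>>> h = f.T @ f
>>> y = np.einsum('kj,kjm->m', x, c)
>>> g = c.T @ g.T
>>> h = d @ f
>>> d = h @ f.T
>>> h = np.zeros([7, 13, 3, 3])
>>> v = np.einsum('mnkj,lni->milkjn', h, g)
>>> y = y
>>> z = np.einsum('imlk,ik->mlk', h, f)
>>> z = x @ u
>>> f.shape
(7, 3)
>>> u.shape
(13, 13)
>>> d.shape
(3, 7)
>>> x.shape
(13, 13)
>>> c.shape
(13, 13, 19)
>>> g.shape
(19, 13, 19)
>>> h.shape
(7, 13, 3, 3)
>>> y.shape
(19,)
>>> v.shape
(7, 19, 19, 3, 3, 13)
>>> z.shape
(13, 13)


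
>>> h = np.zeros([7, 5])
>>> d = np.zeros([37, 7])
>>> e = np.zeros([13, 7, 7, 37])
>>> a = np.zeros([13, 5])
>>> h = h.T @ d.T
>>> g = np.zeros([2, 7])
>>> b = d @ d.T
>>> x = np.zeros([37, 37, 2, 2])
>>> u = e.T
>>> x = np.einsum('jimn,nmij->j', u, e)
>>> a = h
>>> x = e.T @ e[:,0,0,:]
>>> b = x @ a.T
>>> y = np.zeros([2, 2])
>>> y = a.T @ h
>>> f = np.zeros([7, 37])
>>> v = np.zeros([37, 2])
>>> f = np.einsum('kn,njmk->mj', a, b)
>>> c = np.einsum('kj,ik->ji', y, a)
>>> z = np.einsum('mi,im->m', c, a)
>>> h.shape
(5, 37)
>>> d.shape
(37, 7)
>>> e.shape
(13, 7, 7, 37)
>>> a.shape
(5, 37)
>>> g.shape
(2, 7)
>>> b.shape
(37, 7, 7, 5)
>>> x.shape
(37, 7, 7, 37)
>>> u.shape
(37, 7, 7, 13)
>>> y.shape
(37, 37)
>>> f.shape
(7, 7)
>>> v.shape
(37, 2)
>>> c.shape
(37, 5)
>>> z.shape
(37,)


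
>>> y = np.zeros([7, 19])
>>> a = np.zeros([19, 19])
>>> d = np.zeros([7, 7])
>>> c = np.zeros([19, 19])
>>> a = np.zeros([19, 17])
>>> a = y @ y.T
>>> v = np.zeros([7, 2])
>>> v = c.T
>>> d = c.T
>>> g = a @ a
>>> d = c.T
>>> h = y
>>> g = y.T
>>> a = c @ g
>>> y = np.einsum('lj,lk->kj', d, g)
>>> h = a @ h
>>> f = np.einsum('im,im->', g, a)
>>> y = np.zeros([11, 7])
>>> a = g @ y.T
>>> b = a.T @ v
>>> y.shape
(11, 7)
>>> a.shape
(19, 11)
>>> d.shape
(19, 19)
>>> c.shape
(19, 19)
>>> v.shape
(19, 19)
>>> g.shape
(19, 7)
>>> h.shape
(19, 19)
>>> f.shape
()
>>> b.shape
(11, 19)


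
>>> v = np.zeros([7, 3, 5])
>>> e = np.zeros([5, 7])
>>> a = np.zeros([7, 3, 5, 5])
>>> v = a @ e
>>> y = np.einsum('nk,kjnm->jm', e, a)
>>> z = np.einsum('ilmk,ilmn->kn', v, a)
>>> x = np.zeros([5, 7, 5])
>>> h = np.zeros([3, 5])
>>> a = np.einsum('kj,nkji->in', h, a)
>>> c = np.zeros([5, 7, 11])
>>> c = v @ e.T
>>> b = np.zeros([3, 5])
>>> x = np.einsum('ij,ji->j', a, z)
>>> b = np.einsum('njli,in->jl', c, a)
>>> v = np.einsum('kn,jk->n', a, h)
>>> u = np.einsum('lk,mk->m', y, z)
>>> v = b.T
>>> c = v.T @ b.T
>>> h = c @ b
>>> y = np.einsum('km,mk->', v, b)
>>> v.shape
(5, 3)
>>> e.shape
(5, 7)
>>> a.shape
(5, 7)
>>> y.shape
()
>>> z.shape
(7, 5)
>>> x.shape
(7,)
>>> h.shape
(3, 5)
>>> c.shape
(3, 3)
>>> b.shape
(3, 5)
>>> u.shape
(7,)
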